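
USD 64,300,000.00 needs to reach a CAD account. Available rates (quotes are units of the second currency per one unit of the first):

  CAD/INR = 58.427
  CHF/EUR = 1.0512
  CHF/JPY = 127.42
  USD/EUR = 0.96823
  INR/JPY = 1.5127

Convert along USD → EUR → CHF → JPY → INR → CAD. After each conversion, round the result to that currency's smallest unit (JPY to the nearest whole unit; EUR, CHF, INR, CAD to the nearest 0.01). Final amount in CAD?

CAD 85,383,776.94

USD 64,300,000.00 × 0.96823 = EUR 62,257,189.00
EUR 62,257,189.00 ÷ 1.0512 = CHF 59,224,875.38
CHF 59,224,875.38 × 127.42 = JPY 7,546,433,621
JPY 7,546,433,621 ÷ 1.5127 = INR 4,988,717,935.48
INR 4,988,717,935.48 ÷ 58.427 = CAD 85,383,776.94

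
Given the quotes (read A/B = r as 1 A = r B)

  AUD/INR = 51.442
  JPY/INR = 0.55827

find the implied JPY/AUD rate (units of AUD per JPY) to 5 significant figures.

1 JPY × 0.55827 = 0.55827 INR
0.55827 INR ÷ 51.442 = 0.0108524 AUD

JPY/AUD = 0.010852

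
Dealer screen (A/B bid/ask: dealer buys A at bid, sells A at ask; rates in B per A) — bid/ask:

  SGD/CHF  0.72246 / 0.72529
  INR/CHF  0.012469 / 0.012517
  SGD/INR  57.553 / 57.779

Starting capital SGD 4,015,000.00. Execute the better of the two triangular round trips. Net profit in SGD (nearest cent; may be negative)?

Net result: SGD -4,217.76 (no profitable arbitrage after spreads)

Best loop SGD → CHF → INR → SGD:
SGD 4,015,000.00 × 0.72246 (sell SGD at bid) = CHF 2,900,676.90
CHF 2,900,676.90 ÷ 0.012517 (buy INR at ask) = INR 231,738,986.98
INR 231,738,986.98 ÷ 57.779 (buy SGD at ask) = SGD 4,010,782.24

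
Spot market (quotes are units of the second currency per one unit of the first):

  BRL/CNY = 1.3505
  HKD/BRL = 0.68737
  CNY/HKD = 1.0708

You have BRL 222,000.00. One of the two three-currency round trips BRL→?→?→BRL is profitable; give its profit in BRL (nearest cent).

Profit: BRL 1,336.37

Profitable loop is BRL → HKD → CNY → BRL:
BRL 222,000.00 ÷ 0.68737 = HKD 322,970.16
HKD 322,970.16 ÷ 1.0708 = CNY 301,615.77
CNY 301,615.77 ÷ 1.3505 = BRL 223,336.37
Profit = BRL 223,336.37 − BRL 222,000.00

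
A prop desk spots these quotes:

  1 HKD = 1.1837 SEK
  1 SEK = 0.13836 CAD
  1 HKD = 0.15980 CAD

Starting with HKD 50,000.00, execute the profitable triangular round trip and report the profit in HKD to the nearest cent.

Profit: HKD 1,244.28

Profitable loop is HKD → SEK → CAD → HKD:
HKD 50,000.00 × 1.1837 = SEK 59,185.00
SEK 59,185.00 × 0.13836 = CAD 8,188.84
CAD 8,188.84 ÷ 0.15980 = HKD 51,244.28
Profit = HKD 51,244.28 − HKD 50,000.00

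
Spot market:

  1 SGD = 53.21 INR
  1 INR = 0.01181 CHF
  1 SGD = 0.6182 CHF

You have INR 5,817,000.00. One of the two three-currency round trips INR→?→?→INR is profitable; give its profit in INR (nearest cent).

Profit: INR 96,072.71

Profitable loop is INR → CHF → SGD → INR:
INR 5,817,000.00 × 0.01181 = CHF 68,698.77
CHF 68,698.77 ÷ 0.6182 = SGD 111,127.09
SGD 111,127.09 × 53.21 = INR 5,913,072.71
Profit = INR 5,913,072.71 − INR 5,817,000.00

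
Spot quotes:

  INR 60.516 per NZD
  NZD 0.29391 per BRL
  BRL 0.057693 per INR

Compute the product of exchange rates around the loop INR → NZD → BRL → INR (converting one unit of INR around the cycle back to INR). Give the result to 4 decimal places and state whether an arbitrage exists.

Around INR → NZD → BRL → INR: 1 ÷ 60.516 ÷ 0.29391 ÷ 0.057693 = 0.974523
Product < 1; profitable direction is INR → BRL → NZD → INR.

0.9745 (arbitrage exists)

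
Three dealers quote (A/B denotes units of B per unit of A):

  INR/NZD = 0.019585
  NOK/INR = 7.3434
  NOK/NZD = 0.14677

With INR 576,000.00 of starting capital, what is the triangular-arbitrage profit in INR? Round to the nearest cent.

Profit: INR 11,812.77

Profitable loop is INR → NOK → NZD → INR:
INR 576,000.00 ÷ 7.3434 = NOK 78,437.78
NOK 78,437.78 × 0.14677 = NZD 11,512.31
NZD 11,512.31 ÷ 0.019585 = INR 587,812.77
Profit = INR 587,812.77 − INR 576,000.00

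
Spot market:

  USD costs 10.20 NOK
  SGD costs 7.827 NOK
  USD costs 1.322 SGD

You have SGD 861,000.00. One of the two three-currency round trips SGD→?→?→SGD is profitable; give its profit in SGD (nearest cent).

Profitable loop is SGD → NOK → USD → SGD:
SGD 861,000.00 × 7.827 = NOK 6,739,047.00
NOK 6,739,047.00 ÷ 10.20 = USD 660,690.88
USD 660,690.88 × 1.322 = SGD 873,433.35
Profit = SGD 873,433.35 − SGD 861,000.00

Profit: SGD 12,433.35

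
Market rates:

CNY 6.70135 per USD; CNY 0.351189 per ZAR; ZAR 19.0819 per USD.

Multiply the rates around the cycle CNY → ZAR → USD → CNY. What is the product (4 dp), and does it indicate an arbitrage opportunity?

1.0000 (no arbitrage)

Around CNY → ZAR → USD → CNY: 1 ÷ 0.351189 ÷ 19.0819 × 6.70135 = 0.999999
Product ≈ 1 (deviation 0.000%, within rounding noise).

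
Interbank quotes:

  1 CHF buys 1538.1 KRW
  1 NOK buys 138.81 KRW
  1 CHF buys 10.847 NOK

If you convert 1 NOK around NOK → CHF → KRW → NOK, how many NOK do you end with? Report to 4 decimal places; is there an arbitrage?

1.0215 (arbitrage exists)

Around NOK → CHF → KRW → NOK: 1 ÷ 10.847 × 1538.1 ÷ 138.81 = 1.021537
Product > 1; profitable direction is NOK → CHF → KRW → NOK.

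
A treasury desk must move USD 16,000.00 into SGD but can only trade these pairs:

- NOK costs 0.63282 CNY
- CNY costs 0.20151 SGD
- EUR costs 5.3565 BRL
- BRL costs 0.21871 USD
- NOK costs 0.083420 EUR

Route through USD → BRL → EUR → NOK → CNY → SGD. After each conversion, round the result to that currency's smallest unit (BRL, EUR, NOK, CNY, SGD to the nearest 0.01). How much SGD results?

USD 16,000.00 ÷ 0.21871 = BRL 73,156.23
BRL 73,156.23 ÷ 5.3565 = EUR 13,657.47
EUR 13,657.47 ÷ 0.083420 = NOK 163,719.37
NOK 163,719.37 × 0.63282 = CNY 103,604.89
CNY 103,604.89 × 0.20151 = SGD 20,877.42

SGD 20,877.42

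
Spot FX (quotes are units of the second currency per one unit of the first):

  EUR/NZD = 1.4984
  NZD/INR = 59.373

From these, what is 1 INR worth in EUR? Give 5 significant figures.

INR/EUR = 0.011240

1 INR ÷ 59.373 = 0.0168427 NZD
0.0168427 NZD ÷ 1.4984 = 0.0112404 EUR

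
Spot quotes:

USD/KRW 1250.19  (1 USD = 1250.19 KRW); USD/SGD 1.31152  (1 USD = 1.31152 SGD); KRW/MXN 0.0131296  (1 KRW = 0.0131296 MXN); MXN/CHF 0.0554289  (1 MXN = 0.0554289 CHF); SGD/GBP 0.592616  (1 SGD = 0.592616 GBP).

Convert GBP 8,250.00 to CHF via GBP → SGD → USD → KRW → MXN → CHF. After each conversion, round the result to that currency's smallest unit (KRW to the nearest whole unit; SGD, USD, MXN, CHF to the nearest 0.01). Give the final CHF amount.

CHF 9,657.61

GBP 8,250.00 ÷ 0.592616 = SGD 13,921.33
SGD 13,921.33 ÷ 1.31152 = USD 10,614.65
USD 10,614.65 × 1250.19 = KRW 13,270,329
KRW 13,270,329 × 0.0131296 = MXN 174,234.11
MXN 174,234.11 × 0.0554289 = CHF 9,657.61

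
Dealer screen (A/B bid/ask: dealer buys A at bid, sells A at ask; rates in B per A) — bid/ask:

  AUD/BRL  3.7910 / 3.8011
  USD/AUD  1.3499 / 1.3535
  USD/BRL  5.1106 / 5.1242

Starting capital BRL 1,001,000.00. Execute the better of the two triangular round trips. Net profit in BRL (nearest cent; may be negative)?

Best loop BRL → USD → AUD → BRL:
BRL 1,001,000.00 ÷ 5.1242 (buy USD at ask) = USD 195,347.57
USD 195,347.57 × 1.3499 (sell USD at bid) = AUD 263,699.68
AUD 263,699.68 × 3.7910 (sell AUD at bid) = BRL 999,685.49

Net result: BRL -1,314.51 (no profitable arbitrage after spreads)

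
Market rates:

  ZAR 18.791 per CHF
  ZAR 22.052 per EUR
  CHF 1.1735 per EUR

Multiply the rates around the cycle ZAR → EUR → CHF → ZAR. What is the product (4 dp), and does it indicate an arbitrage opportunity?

1.0000 (no arbitrage)

Around ZAR → EUR → CHF → ZAR: 1 ÷ 22.052 × 1.1735 × 18.791 = 0.999965
Product ≈ 1 (deviation 0.003%, within rounding noise).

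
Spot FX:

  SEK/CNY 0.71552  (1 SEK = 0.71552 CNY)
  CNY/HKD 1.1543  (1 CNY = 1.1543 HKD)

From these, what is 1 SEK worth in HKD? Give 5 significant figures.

1 SEK × 0.71552 = 0.71552 CNY
0.71552 CNY × 1.1543 = 0.825925 HKD

SEK/HKD = 0.82592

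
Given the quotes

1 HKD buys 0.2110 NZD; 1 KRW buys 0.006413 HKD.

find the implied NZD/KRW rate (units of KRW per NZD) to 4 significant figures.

1 NZD ÷ 0.2110 = 4.73934 HKD
4.73934 HKD ÷ 0.006413 = 739.02 KRW

NZD/KRW = 739.0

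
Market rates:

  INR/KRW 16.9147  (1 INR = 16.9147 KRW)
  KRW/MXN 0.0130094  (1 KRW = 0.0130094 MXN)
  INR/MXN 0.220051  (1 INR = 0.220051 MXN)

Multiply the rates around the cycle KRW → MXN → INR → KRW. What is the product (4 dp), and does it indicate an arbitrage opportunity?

1.0000 (no arbitrage)

Around KRW → MXN → INR → KRW: 1 × 0.0130094 ÷ 0.220051 × 16.9147 = 0.999996
Product ≈ 1 (deviation 0.000%, within rounding noise).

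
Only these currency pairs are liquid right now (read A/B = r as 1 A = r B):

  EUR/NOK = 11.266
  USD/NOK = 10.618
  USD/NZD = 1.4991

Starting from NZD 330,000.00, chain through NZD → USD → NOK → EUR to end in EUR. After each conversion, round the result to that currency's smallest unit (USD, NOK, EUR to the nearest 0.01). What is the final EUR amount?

EUR 207,470.48

NZD 330,000.00 ÷ 1.4991 = USD 220,132.08
USD 220,132.08 × 10.618 = NOK 2,337,362.43
NOK 2,337,362.43 ÷ 11.266 = EUR 207,470.48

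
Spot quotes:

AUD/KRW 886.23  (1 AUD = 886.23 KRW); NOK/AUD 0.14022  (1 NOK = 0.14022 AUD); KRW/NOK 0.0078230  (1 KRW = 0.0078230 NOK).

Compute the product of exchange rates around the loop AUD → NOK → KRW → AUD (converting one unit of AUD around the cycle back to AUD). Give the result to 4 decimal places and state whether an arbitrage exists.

1.0287 (arbitrage exists)

Around AUD → NOK → KRW → AUD: 1 ÷ 0.14022 ÷ 0.0078230 ÷ 886.23 = 1.028656
Product > 1; profitable direction is AUD → NOK → KRW → AUD.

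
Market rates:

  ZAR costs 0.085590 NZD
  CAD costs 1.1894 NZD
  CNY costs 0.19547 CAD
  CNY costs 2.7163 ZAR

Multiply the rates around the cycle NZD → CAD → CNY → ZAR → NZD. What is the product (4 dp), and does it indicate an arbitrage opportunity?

1.0000 (no arbitrage)

Around NZD → CAD → CNY → ZAR → NZD: 1 ÷ 1.1894 ÷ 0.19547 × 2.7163 × 0.085590 = 0.999983
Product ≈ 1 (deviation 0.002%, within rounding noise).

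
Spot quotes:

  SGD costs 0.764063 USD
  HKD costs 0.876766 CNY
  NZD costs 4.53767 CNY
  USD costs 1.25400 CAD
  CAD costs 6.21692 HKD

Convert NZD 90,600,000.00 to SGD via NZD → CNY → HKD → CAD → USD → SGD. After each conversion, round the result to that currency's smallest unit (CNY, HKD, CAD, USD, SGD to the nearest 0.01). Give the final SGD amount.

NZD 90,600,000.00 × 4.53767 = CNY 411,112,902.00
CNY 411,112,902.00 ÷ 0.876766 = HKD 468,896,948.56
HKD 468,896,948.56 ÷ 6.21692 = CAD 75,422,709.08
CAD 75,422,709.08 ÷ 1.25400 = USD 60,145,701.02
USD 60,145,701.02 ÷ 0.764063 = SGD 78,718,248.39

SGD 78,718,248.39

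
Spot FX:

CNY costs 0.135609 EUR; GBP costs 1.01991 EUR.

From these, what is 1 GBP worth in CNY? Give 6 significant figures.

1 GBP × 1.01991 = 1.01991 EUR
1.01991 EUR ÷ 0.135609 = 7.52096 CNY

GBP/CNY = 7.52096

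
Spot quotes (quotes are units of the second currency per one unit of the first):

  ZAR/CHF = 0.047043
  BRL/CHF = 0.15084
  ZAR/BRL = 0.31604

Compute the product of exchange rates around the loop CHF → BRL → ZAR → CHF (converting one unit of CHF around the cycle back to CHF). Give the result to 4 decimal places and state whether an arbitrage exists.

0.9868 (arbitrage exists)

Around CHF → BRL → ZAR → CHF: 1 ÷ 0.15084 ÷ 0.31604 × 0.047043 = 0.986817
Product < 1; profitable direction is CHF → ZAR → BRL → CHF.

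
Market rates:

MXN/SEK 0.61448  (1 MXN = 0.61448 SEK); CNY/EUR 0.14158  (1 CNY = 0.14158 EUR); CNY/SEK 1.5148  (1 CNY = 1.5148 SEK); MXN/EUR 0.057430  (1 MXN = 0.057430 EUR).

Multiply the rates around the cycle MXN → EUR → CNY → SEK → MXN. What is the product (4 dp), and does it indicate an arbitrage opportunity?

1.0000 (no arbitrage)

Around MXN → EUR → CNY → SEK → MXN: 1 × 0.057430 ÷ 0.14158 × 1.5148 ÷ 0.61448 = 0.999964
Product ≈ 1 (deviation 0.004%, within rounding noise).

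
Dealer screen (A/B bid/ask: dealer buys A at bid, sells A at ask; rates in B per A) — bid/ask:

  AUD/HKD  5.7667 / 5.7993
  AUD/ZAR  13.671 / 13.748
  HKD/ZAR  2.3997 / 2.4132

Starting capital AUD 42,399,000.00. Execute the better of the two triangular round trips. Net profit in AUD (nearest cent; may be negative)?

Net profit: AUD 278,640.47

Best loop AUD → HKD → ZAR → AUD:
AUD 42,399,000.00 × 5.7667 (sell AUD at bid) = HKD 244,502,313.30
HKD 244,502,313.30 × 2.3997 (sell HKD at bid) = ZAR 586,732,201.23
ZAR 586,732,201.23 ÷ 13.748 (buy AUD at ask) = AUD 42,677,640.47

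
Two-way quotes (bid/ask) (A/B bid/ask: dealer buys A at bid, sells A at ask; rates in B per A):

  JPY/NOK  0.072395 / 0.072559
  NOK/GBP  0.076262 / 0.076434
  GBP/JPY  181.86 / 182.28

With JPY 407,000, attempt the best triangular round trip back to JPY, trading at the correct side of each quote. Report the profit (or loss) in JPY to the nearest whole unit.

Net profit: JPY 1,647

Best loop JPY → NOK → GBP → JPY:
JPY 407,000 × 0.072395 (sell JPY at bid) = NOK 29,464.76
NOK 29,464.76 × 0.076262 (sell NOK at bid) = GBP 2,247.04
GBP 2,247.04 × 181.86 (sell GBP at bid) = JPY 408,647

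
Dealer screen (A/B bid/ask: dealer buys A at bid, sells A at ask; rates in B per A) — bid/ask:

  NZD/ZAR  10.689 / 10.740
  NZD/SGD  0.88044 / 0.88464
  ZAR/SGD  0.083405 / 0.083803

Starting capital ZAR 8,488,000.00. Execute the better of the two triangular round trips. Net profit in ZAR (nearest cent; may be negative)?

Best loop ZAR → SGD → NZD → ZAR:
ZAR 8,488,000.00 × 0.083405 (sell ZAR at bid) = SGD 707,941.64
SGD 707,941.64 ÷ 0.88464 (buy NZD at ask) = NZD 800,259.59
NZD 800,259.59 × 10.689 (sell NZD at bid) = ZAR 8,553,974.71

Net profit: ZAR 65,974.71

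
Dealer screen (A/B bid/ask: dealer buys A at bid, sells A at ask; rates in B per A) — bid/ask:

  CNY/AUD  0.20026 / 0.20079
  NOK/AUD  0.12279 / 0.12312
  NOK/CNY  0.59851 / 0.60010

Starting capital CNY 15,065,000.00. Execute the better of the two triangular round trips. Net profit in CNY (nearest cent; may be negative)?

Net profit: CNY 287,051.86

Best loop CNY → NOK → AUD → CNY:
CNY 15,065,000.00 ÷ 0.60010 (buy NOK at ask) = NOK 25,104,149.31
NOK 25,104,149.31 × 0.12279 (sell NOK at bid) = AUD 3,082,538.49
AUD 3,082,538.49 ÷ 0.20079 (buy CNY at ask) = CNY 15,352,051.86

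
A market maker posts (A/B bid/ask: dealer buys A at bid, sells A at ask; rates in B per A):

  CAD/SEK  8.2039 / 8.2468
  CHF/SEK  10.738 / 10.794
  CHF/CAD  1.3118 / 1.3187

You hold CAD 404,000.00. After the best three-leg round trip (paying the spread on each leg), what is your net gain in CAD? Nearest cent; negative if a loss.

Net result: CAD -1,202.34 (no profitable arbitrage after spreads)

Best loop CAD → SEK → CHF → CAD:
CAD 404,000.00 × 8.2039 (sell CAD at bid) = SEK 3,314,375.60
SEK 3,314,375.60 ÷ 10.794 (buy CHF at ask) = CHF 307,057.22
CHF 307,057.22 × 1.3118 (sell CHF at bid) = CAD 402,797.66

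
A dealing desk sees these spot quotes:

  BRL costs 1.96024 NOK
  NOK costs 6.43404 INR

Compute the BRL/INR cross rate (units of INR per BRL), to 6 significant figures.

BRL/INR = 12.6123

1 BRL × 1.96024 = 1.96024 NOK
1.96024 NOK × 6.43404 = 12.6123 INR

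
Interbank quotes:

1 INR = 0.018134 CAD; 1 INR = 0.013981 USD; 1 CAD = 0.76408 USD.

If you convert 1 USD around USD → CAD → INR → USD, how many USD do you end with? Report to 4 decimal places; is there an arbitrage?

Around USD → CAD → INR → USD: 1 ÷ 0.76408 ÷ 0.018134 × 0.013981 = 1.009034
Product > 1; profitable direction is USD → CAD → INR → USD.

1.0090 (arbitrage exists)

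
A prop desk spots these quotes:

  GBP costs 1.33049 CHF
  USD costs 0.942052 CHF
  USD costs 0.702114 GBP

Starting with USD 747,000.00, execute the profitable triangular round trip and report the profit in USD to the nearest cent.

Profit: USD 6,314.33

Profitable loop is USD → CHF → GBP → USD:
USD 747,000.00 × 0.942052 = CHF 703,712.84
CHF 703,712.84 ÷ 1.33049 = GBP 528,912.54
GBP 528,912.54 ÷ 0.702114 = USD 753,314.33
Profit = USD 753,314.33 − USD 747,000.00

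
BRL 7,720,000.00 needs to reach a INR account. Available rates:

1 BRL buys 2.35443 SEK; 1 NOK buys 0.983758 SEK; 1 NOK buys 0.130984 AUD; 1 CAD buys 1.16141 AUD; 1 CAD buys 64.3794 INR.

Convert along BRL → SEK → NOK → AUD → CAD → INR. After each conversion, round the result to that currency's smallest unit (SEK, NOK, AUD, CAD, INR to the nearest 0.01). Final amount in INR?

BRL 7,720,000.00 × 2.35443 = SEK 18,176,199.60
SEK 18,176,199.60 ÷ 0.983758 = NOK 18,476,291.53
NOK 18,476,291.53 × 0.130984 = AUD 2,420,098.57
AUD 2,420,098.57 ÷ 1.16141 = CAD 2,083,759.03
CAD 2,083,759.03 × 64.3794 = INR 134,151,156.10

INR 134,151,156.10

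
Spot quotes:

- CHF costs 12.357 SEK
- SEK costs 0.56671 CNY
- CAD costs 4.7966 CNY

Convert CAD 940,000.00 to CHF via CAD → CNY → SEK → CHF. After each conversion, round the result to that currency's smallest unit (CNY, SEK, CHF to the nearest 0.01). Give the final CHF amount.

CAD 940,000.00 × 4.7966 = CNY 4,508,804.00
CNY 4,508,804.00 ÷ 0.56671 = SEK 7,956,104.53
SEK 7,956,104.53 ÷ 12.357 = CHF 643,854.05

CHF 643,854.05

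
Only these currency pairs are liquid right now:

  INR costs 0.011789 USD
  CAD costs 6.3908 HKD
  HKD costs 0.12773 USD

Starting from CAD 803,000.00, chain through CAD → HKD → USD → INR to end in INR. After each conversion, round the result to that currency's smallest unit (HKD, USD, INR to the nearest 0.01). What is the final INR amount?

INR 55,601,526.85

CAD 803,000.00 × 6.3908 = HKD 5,131,812.40
HKD 5,131,812.40 × 0.12773 = USD 655,486.40
USD 655,486.40 ÷ 0.011789 = INR 55,601,526.85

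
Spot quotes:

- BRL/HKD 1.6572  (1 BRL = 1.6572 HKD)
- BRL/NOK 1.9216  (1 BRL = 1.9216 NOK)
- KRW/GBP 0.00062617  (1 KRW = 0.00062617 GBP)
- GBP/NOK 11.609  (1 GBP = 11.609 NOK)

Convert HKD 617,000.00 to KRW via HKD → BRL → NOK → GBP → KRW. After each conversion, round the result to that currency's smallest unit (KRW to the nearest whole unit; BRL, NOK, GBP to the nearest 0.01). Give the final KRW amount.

KRW 98,420,637

HKD 617,000.00 ÷ 1.6572 = BRL 372,314.75
BRL 372,314.75 × 1.9216 = NOK 715,440.02
NOK 715,440.02 ÷ 11.609 = GBP 61,628.05
GBP 61,628.05 ÷ 0.00062617 = KRW 98,420,637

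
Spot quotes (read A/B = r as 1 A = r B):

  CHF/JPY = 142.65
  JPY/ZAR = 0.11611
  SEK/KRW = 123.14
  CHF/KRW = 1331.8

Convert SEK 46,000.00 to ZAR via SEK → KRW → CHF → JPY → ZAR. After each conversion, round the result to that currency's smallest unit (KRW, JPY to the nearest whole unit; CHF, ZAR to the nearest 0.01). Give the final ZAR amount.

SEK 46,000.00 × 123.14 = KRW 5,664,440
KRW 5,664,440 ÷ 1331.8 = CHF 4,253.22
CHF 4,253.22 × 142.65 = JPY 606,722
JPY 606,722 × 0.11611 = ZAR 70,446.49

ZAR 70,446.49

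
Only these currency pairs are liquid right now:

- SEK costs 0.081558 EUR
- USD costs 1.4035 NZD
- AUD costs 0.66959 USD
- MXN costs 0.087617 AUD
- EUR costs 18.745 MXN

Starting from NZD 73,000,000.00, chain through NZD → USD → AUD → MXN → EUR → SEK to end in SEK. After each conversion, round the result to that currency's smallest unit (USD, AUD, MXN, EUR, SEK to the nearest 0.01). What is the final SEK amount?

SEK 579,910,661.37

NZD 73,000,000.00 ÷ 1.4035 = USD 52,012,825.08
USD 52,012,825.08 ÷ 0.66959 = AUD 77,678,616.88
AUD 77,678,616.88 ÷ 0.087617 = MXN 886,570,150.54
MXN 886,570,150.54 ÷ 18.745 = EUR 47,296,353.72
EUR 47,296,353.72 ÷ 0.081558 = SEK 579,910,661.37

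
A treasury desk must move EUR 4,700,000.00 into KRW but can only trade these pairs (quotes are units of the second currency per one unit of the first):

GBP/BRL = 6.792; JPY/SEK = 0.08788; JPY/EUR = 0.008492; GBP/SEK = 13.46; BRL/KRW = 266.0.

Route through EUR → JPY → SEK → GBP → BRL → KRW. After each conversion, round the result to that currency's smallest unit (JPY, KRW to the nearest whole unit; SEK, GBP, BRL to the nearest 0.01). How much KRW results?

KRW 6,528,481,448

EUR 4,700,000.00 ÷ 0.008492 = JPY 553,462,082
JPY 553,462,082 × 0.08788 = SEK 48,638,247.77
SEK 48,638,247.77 ÷ 13.46 = GBP 3,613,539.95
GBP 3,613,539.95 × 6.792 = BRL 24,543,163.34
BRL 24,543,163.34 × 266.0 = KRW 6,528,481,448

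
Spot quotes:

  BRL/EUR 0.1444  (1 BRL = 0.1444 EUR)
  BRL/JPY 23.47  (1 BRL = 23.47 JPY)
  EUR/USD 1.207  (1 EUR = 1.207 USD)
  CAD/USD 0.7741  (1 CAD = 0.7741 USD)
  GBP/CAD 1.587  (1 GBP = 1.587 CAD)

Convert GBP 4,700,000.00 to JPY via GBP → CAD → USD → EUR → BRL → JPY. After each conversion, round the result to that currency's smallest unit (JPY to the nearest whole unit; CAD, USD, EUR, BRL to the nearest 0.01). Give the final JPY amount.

JPY 777,518,048

GBP 4,700,000.00 × 1.587 = CAD 7,458,900.00
CAD 7,458,900.00 × 0.7741 = USD 5,773,934.49
USD 5,773,934.49 ÷ 1.207 = EUR 4,783,707.12
EUR 4,783,707.12 ÷ 0.1444 = BRL 33,128,165.65
BRL 33,128,165.65 × 23.47 = JPY 777,518,048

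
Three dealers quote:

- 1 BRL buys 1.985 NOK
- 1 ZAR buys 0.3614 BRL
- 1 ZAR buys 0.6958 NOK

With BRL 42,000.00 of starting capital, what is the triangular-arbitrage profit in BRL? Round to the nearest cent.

Profitable loop is BRL → NOK → ZAR → BRL:
BRL 42,000.00 × 1.985 = NOK 83,370.00
NOK 83,370.00 ÷ 0.6958 = ZAR 119,818.91
ZAR 119,818.91 × 0.3614 = BRL 43,302.56
Profit = BRL 43,302.56 − BRL 42,000.00

Profit: BRL 1,302.56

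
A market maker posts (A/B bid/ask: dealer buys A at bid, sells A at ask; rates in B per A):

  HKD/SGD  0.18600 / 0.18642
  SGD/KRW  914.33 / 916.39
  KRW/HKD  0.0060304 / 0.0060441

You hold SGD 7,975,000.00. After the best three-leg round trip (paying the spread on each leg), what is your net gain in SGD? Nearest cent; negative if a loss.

Net profit: SGD 203,859.08

Best loop SGD → KRW → HKD → SGD:
SGD 7,975,000.00 × 914.33 (sell SGD at bid) = KRW 7,291,781,750
KRW 7,291,781,750 × 0.0060304 (sell KRW at bid) = HKD 43,972,360.67
HKD 43,972,360.67 × 0.18600 (sell HKD at bid) = SGD 8,178,859.08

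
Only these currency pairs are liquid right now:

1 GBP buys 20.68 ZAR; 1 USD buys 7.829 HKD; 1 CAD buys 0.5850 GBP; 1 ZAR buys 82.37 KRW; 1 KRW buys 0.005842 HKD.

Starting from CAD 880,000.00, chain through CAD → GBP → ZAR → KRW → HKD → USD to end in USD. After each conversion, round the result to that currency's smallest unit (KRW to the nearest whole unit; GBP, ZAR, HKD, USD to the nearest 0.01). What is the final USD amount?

CAD 880,000.00 × 0.5850 = GBP 514,800.00
GBP 514,800.00 × 20.68 = ZAR 10,646,064.00
ZAR 10,646,064.00 × 82.37 = KRW 876,916,292
KRW 876,916,292 × 0.005842 = HKD 5,122,944.98
HKD 5,122,944.98 ÷ 7.829 = USD 654,354.96

USD 654,354.96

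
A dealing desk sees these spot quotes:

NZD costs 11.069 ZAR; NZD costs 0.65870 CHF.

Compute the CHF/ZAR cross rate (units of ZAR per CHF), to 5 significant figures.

1 CHF ÷ 0.65870 = 1.51814 NZD
1.51814 NZD × 11.069 = 16.8043 ZAR

CHF/ZAR = 16.804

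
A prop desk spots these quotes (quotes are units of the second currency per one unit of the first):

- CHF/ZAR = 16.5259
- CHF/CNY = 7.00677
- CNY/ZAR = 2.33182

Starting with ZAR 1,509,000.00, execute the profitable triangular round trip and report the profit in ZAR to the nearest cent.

Profit: ZAR 17,305.52

Profitable loop is ZAR → CNY → CHF → ZAR:
ZAR 1,509,000.00 ÷ 2.33182 = CNY 647,134.00
CNY 647,134.00 ÷ 7.00677 = CHF 92,358.39
CHF 92,358.39 × 16.5259 = ZAR 1,526,305.52
Profit = ZAR 1,526,305.52 − ZAR 1,509,000.00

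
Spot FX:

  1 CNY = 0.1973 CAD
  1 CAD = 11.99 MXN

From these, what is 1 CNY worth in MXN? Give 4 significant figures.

CNY/MXN = 2.366

1 CNY × 0.1973 = 0.1973 CAD
0.1973 CAD × 11.99 = 2.36563 MXN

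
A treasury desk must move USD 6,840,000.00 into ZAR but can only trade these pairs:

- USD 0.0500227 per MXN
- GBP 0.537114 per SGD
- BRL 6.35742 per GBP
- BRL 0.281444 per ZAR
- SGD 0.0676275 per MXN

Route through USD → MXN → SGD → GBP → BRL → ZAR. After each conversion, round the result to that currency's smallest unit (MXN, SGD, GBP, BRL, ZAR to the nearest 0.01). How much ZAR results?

USD 6,840,000.00 ÷ 0.0500227 = MXN 136,737,920.98
MXN 136,737,920.98 × 0.0676275 = SGD 9,247,243.75
SGD 9,247,243.75 × 0.537114 = GBP 4,966,824.08
GBP 4,966,824.08 × 6.35742 = BRL 31,576,186.74
BRL 31,576,186.74 ÷ 0.281444 = ZAR 112,193,497.61

ZAR 112,193,497.61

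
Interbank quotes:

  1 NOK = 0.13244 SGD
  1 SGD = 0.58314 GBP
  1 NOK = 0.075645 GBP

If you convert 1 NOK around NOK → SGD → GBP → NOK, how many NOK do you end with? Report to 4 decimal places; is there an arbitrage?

1.0210 (arbitrage exists)

Around NOK → SGD → GBP → NOK: 1 × 0.13244 × 0.58314 ÷ 0.075645 = 1.020967
Product > 1; profitable direction is NOK → SGD → GBP → NOK.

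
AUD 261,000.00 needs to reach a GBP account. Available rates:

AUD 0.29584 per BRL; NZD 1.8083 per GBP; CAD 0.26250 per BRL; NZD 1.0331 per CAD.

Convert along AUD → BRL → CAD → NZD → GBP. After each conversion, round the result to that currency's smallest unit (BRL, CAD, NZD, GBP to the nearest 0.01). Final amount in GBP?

GBP 132,307.60

AUD 261,000.00 ÷ 0.29584 = BRL 882,233.64
BRL 882,233.64 × 0.26250 = CAD 231,586.33
CAD 231,586.33 × 1.0331 = NZD 239,251.84
NZD 239,251.84 ÷ 1.8083 = GBP 132,307.60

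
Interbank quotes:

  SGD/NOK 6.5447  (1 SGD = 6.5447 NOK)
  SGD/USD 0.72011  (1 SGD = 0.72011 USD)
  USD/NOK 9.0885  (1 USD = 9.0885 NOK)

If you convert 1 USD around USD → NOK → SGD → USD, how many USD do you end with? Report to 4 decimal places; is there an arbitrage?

1.0000 (no arbitrage)

Around USD → NOK → SGD → USD: 1 × 9.0885 ÷ 6.5447 × 0.72011 = 1.000003
Product ≈ 1 (deviation 0.000%, within rounding noise).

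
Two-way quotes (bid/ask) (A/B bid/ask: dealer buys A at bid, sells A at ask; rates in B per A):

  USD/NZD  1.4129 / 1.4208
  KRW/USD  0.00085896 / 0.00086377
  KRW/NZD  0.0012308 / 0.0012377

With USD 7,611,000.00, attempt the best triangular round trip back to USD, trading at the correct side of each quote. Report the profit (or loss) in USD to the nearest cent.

Net profit: USD 22,050.66

Best loop USD → KRW → NZD → USD:
USD 7,611,000.00 ÷ 0.00086377 (buy KRW at ask) = KRW 8,811,373,398
KRW 8,811,373,398 × 0.0012308 (sell KRW at bid) = NZD 10,845,038.38
NZD 10,845,038.38 ÷ 1.4208 (buy USD at ask) = USD 7,633,050.66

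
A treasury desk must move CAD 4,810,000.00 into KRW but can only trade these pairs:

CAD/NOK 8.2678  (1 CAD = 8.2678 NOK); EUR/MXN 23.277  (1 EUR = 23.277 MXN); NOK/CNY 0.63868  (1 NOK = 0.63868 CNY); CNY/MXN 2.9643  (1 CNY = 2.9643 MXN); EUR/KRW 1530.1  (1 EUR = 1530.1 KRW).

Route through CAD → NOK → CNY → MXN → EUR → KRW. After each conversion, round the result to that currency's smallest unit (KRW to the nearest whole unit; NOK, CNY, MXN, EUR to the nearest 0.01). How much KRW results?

CAD 4,810,000.00 × 8.2678 = NOK 39,768,118.00
NOK 39,768,118.00 × 0.63868 = CNY 25,399,101.60
CNY 25,399,101.60 × 2.9643 = MXN 75,290,556.87
MXN 75,290,556.87 ÷ 23.277 = EUR 3,234,547.27
EUR 3,234,547.27 × 1530.1 = KRW 4,949,180,778

KRW 4,949,180,778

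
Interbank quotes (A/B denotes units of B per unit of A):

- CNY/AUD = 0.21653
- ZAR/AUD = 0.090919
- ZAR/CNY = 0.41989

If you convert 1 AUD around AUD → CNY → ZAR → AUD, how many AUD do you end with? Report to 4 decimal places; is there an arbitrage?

Around AUD → CNY → ZAR → AUD: 1 ÷ 0.21653 ÷ 0.41989 × 0.090919 = 1.000002
Product ≈ 1 (deviation 0.000%, within rounding noise).

1.0000 (no arbitrage)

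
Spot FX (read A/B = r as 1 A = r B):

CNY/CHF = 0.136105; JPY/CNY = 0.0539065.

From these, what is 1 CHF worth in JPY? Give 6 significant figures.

CHF/JPY = 136.297

1 CHF ÷ 0.136105 = 7.34727 CNY
7.34727 CNY ÷ 0.0539065 = 136.297 JPY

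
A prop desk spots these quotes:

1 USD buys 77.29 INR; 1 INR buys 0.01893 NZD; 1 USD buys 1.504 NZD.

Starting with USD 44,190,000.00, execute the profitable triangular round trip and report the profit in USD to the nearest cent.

Profitable loop is USD → NZD → INR → USD:
USD 44,190,000.00 × 1.504 = NZD 66,461,760.00
NZD 66,461,760.00 ÷ 0.01893 = INR 3,510,922,345.48
INR 3,510,922,345.48 ÷ 77.29 = USD 45,425,311.75
Profit = USD 45,425,311.75 − USD 44,190,000.00

Profit: USD 1,235,311.75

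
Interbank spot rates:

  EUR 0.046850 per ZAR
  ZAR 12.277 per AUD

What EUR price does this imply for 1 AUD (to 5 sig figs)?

1 AUD × 12.277 = 12.277 ZAR
12.277 ZAR × 0.046850 = 0.575177 EUR

AUD/EUR = 0.57518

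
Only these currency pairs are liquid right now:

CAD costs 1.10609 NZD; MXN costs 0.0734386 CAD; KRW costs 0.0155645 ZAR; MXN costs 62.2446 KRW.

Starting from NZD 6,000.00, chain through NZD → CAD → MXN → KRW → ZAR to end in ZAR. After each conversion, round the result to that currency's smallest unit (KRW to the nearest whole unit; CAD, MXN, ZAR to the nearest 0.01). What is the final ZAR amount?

NZD 6,000.00 ÷ 1.10609 = CAD 5,424.51
CAD 5,424.51 ÷ 0.0734386 = MXN 73,864.56
MXN 73,864.56 × 62.2446 = KRW 4,597,670
KRW 4,597,670 × 0.0155645 = ZAR 71,560.43

ZAR 71,560.43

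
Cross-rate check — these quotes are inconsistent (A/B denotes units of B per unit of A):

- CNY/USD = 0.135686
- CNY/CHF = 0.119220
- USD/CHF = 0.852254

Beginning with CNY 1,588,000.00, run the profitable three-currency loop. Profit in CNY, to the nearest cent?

Profit: CNY 49,176.60

Profitable loop is CNY → CHF → USD → CNY:
CNY 1,588,000.00 × 0.119220 = CHF 189,321.36
CHF 189,321.36 ÷ 0.852254 = USD 222,141.94
USD 222,141.94 ÷ 0.135686 = CNY 1,637,176.60
Profit = CNY 1,637,176.60 − CNY 1,588,000.00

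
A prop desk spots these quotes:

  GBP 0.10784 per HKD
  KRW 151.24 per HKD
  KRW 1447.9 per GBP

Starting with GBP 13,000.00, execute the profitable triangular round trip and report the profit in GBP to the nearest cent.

Profitable loop is GBP → KRW → HKD → GBP:
GBP 13,000.00 × 1447.9 = KRW 18,822,700
KRW 18,822,700 ÷ 151.24 = HKD 124,455.83
HKD 124,455.83 × 0.10784 = GBP 13,421.32
Profit = GBP 13,421.32 − GBP 13,000.00

Profit: GBP 421.32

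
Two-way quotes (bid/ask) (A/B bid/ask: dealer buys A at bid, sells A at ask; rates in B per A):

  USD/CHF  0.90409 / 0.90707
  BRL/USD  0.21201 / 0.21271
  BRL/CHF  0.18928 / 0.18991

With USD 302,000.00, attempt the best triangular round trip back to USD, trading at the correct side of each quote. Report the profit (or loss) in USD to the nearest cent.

Net profit: USD 2,808.53

Best loop USD → CHF → BRL → USD:
USD 302,000.00 × 0.90409 (sell USD at bid) = CHF 273,035.18
CHF 273,035.18 ÷ 0.18991 (buy BRL at ask) = BRL 1,437,708.28
BRL 1,437,708.28 × 0.21201 (sell BRL at bid) = USD 304,808.53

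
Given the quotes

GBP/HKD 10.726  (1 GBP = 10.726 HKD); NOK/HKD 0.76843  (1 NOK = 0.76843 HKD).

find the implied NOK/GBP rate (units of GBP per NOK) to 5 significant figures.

1 NOK × 0.76843 = 0.76843 HKD
0.76843 HKD ÷ 10.726 = 0.0716418 GBP

NOK/GBP = 0.071642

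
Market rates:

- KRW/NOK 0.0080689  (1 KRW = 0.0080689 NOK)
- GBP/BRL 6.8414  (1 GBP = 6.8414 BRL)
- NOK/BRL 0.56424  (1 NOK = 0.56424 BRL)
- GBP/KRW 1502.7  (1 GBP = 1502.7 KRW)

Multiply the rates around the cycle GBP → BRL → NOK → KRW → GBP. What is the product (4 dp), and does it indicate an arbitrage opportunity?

Around GBP → BRL → NOK → KRW → GBP: 1 × 6.8414 ÷ 0.56424 ÷ 0.0080689 ÷ 1502.7 = 0.999987
Product ≈ 1 (deviation 0.001%, within rounding noise).

1.0000 (no arbitrage)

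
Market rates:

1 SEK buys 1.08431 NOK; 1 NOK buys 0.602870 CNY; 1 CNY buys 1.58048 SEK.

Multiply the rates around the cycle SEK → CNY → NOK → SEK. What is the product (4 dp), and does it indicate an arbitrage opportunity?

0.9679 (arbitrage exists)

Around SEK → CNY → NOK → SEK: 1 ÷ 1.58048 ÷ 0.602870 ÷ 1.08431 = 0.967908
Product < 1; profitable direction is SEK → NOK → CNY → SEK.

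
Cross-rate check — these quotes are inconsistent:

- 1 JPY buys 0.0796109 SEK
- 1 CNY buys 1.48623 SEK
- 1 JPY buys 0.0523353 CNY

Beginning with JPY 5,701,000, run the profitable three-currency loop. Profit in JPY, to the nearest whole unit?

Profit: JPY 134,027

Profitable loop is JPY → SEK → CNY → JPY:
JPY 5,701,000 × 0.0796109 = SEK 453,861.74
SEK 453,861.74 ÷ 1.48623 = CNY 305,377.86
CNY 305,377.86 ÷ 0.0523353 = JPY 5,835,027
Profit = JPY 5,835,027 − JPY 5,701,000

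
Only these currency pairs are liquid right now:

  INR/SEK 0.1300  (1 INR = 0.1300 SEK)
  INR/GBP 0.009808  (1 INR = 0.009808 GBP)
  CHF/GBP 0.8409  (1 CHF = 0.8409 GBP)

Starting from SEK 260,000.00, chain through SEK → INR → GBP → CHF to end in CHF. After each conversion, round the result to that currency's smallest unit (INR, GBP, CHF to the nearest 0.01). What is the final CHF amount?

CHF 23,327.39

SEK 260,000.00 ÷ 0.1300 = INR 2,000,000.00
INR 2,000,000.00 × 0.009808 = GBP 19,616.00
GBP 19,616.00 ÷ 0.8409 = CHF 23,327.39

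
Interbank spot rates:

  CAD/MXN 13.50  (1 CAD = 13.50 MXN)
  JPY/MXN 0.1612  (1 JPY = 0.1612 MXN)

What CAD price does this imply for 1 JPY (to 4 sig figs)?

1 JPY × 0.1612 = 0.1612 MXN
0.1612 MXN ÷ 13.50 = 0.0119407 CAD

JPY/CAD = 0.01194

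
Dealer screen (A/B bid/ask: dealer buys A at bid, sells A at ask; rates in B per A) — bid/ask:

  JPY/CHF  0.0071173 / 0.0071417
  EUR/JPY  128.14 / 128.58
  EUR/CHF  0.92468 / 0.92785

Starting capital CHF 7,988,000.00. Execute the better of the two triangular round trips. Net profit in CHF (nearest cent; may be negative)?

Best loop CHF → JPY → EUR → CHF:
CHF 7,988,000.00 ÷ 0.0071417 (buy JPY at ask) = JPY 1,118,501,197
JPY 1,118,501,197 ÷ 128.58 (buy EUR at ask) = EUR 8,698,873.83
EUR 8,698,873.83 × 0.92468 (sell EUR at bid) = CHF 8,043,674.65

Net profit: CHF 55,674.65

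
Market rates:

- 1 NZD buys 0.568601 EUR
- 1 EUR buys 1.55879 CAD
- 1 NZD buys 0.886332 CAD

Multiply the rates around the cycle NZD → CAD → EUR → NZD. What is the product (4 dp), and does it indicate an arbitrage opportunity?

1.0000 (no arbitrage)

Around NZD → CAD → EUR → NZD: 1 × 0.886332 ÷ 1.55879 ÷ 0.568601 = 1.000003
Product ≈ 1 (deviation 0.000%, within rounding noise).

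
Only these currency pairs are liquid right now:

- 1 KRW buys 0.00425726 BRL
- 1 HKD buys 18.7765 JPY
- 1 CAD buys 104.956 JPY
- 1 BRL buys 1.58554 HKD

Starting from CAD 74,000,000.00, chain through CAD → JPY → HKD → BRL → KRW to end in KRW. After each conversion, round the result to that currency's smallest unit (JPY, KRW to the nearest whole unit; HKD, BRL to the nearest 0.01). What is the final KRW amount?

CAD 74,000,000.00 × 104.956 = JPY 7,766,744,000
JPY 7,766,744,000 ÷ 18.7765 = HKD 413,641,733.02
HKD 413,641,733.02 ÷ 1.58554 = BRL 260,883,820.67
BRL 260,883,820.67 ÷ 0.00425726 = KRW 61,279,748,164

KRW 61,279,748,164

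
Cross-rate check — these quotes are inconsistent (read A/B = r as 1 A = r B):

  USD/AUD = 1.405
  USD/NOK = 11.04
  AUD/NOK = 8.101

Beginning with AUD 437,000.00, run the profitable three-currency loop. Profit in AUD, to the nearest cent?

Profit: AUD 13,533.74

Profitable loop is AUD → NOK → USD → AUD:
AUD 437,000.00 × 8.101 = NOK 3,540,137.00
NOK 3,540,137.00 ÷ 11.04 = USD 320,664.58
USD 320,664.58 × 1.405 = AUD 450,533.74
Profit = AUD 450,533.74 − AUD 437,000.00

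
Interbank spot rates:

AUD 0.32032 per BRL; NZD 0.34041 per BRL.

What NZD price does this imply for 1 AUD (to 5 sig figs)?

AUD/NZD = 1.0627

1 AUD ÷ 0.32032 = 3.12188 BRL
3.12188 BRL × 0.34041 = 1.06272 NZD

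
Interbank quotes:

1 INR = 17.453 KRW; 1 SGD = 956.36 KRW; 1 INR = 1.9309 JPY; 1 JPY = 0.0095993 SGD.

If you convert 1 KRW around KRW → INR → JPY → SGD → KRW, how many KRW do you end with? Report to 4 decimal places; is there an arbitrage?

Around KRW → INR → JPY → SGD → KRW: 1 ÷ 17.453 × 1.9309 × 0.0095993 × 956.36 = 1.015665
Product > 1; profitable direction is KRW → INR → JPY → SGD → KRW.

1.0157 (arbitrage exists)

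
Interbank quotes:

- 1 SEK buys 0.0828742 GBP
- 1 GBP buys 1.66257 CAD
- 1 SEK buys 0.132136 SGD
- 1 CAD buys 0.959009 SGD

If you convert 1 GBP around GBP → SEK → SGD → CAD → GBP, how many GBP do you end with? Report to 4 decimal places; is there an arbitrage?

Around GBP → SEK → SGD → CAD → GBP: 1 ÷ 0.0828742 × 0.132136 ÷ 0.959009 ÷ 1.66257 = 0.999998
Product ≈ 1 (deviation 0.000%, within rounding noise).

1.0000 (no arbitrage)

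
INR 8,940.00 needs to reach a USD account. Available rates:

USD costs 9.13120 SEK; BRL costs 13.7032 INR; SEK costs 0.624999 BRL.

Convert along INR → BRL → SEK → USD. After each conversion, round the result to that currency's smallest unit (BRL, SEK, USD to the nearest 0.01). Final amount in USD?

USD 114.32

INR 8,940.00 ÷ 13.7032 = BRL 652.40
BRL 652.40 ÷ 0.624999 = SEK 1,043.84
SEK 1,043.84 ÷ 9.13120 = USD 114.32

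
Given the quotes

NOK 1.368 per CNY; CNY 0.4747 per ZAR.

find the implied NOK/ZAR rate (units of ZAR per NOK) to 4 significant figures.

NOK/ZAR = 1.540

1 NOK ÷ 1.368 = 0.730994 CNY
0.730994 CNY ÷ 0.4747 = 1.53991 ZAR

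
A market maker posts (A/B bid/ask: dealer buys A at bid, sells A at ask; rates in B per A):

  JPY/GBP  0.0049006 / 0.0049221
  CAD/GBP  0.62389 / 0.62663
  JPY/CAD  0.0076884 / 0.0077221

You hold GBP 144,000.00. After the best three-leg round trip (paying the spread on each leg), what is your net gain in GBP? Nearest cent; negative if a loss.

Net profit: GBP 1,836.13

Best loop GBP → CAD → JPY → GBP:
GBP 144,000.00 ÷ 0.62663 (buy CAD at ask) = CAD 229,800.68
CAD 229,800.68 ÷ 0.0077221 (buy JPY at ask) = JPY 29,758,832
JPY 29,758,832 × 0.0049006 (sell JPY at bid) = GBP 145,836.13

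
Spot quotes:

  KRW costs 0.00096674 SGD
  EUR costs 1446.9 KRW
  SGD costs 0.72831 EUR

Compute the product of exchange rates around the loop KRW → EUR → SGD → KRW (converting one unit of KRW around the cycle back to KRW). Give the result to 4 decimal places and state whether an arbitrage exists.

0.9816 (arbitrage exists)

Around KRW → EUR → SGD → KRW: 1 ÷ 1446.9 ÷ 0.72831 ÷ 0.00096674 = 0.981602
Product < 1; profitable direction is KRW → SGD → EUR → KRW.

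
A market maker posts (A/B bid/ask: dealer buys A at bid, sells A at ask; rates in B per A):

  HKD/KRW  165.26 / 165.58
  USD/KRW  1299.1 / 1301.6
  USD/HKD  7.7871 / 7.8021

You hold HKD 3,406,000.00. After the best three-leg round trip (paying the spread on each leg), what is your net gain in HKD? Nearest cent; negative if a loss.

Best loop HKD → USD → KRW → HKD:
HKD 3,406,000.00 ÷ 7.8021 (buy USD at ask) = USD 436,549.13
USD 436,549.13 × 1299.1 (sell USD at bid) = KRW 567,120,980
KRW 567,120,980 ÷ 165.58 (buy HKD at ask) = HKD 3,425,057.25

Net profit: HKD 19,057.25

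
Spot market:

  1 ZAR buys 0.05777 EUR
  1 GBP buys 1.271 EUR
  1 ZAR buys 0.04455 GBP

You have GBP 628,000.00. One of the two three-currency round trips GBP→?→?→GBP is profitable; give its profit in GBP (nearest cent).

Profitable loop is GBP → ZAR → EUR → GBP:
GBP 628,000.00 ÷ 0.04455 = ZAR 14,096,520.76
ZAR 14,096,520.76 × 0.05777 = EUR 814,356.00
EUR 814,356.00 ÷ 1.271 = GBP 640,720.70
Profit = GBP 640,720.70 − GBP 628,000.00

Profit: GBP 12,720.70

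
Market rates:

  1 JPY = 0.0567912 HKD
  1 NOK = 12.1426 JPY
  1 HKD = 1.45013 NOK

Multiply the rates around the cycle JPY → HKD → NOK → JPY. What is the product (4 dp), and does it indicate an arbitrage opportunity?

Around JPY → HKD → NOK → JPY: 1 × 0.0567912 × 1.45013 × 12.1426 = 0.999999
Product ≈ 1 (deviation 0.000%, within rounding noise).

1.0000 (no arbitrage)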